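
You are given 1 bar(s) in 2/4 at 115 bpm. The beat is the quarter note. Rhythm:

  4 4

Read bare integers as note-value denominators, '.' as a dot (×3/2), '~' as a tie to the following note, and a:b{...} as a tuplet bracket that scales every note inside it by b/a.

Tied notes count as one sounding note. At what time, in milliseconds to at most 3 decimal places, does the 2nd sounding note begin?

1. 0.0ms @ 0 + 521.739ms (1)
2. 521.739ms @ 1 + 521.739ms (1)

note 2 onset = 1b = 521.739ms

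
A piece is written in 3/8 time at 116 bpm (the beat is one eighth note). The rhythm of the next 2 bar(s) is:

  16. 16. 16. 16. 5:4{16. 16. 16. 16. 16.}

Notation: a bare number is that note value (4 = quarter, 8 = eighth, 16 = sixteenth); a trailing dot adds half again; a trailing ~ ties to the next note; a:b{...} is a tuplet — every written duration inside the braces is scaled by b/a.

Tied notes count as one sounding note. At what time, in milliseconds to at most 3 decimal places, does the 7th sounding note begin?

1. 0.0ms @ 0 + 387.931ms (3/4)
2. 387.931ms @ 3/4 + 387.931ms (3/4)
3. 775.862ms @ 3/2 + 387.931ms (3/4)
4. 1163.793ms @ 9/4 + 387.931ms (3/4)
5. 1551.724ms @ 3 + 310.345ms (3/5)
6. 1862.069ms @ 18/5 + 310.345ms (3/5)
7. 2172.414ms @ 21/5 + 310.345ms (3/5)
8. 2482.759ms @ 24/5 + 310.345ms (3/5)
9. 2793.103ms @ 27/5 + 310.345ms (3/5)

note 7 onset = 21/5b = 2172.414ms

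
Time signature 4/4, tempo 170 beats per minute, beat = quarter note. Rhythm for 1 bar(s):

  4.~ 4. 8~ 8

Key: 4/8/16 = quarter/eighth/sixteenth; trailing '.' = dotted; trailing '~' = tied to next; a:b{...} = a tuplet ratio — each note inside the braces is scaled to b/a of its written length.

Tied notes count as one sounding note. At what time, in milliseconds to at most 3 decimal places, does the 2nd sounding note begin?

note 2 onset = 3b = 1058.824ms

1. 0.0ms @ 0 + 1058.824ms (3)
2. 1058.824ms @ 3 + 352.941ms (1)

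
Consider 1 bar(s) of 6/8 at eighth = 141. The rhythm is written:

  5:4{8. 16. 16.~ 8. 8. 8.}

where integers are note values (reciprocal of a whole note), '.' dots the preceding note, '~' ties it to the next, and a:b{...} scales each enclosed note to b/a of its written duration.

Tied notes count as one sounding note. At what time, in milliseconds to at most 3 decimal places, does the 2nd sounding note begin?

note 2 onset = 6/5b = 510.638ms

1. 0.0ms @ 0 + 510.638ms (6/5)
2. 510.638ms @ 6/5 + 255.319ms (3/5)
3. 765.957ms @ 9/5 + 765.957ms (9/5)
4. 1531.915ms @ 18/5 + 510.638ms (6/5)
5. 2042.553ms @ 24/5 + 510.638ms (6/5)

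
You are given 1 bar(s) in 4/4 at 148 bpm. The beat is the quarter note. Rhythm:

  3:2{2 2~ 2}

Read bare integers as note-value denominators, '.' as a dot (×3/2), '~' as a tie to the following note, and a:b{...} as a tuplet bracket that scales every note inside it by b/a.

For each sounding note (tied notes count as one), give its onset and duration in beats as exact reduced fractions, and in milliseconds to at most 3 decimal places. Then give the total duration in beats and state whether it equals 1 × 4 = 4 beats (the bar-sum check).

1) 0.0ms=0b +540.541ms=4/3b
2) 540.541ms=4/3b +1081.081ms=8/3b
Σ=4b of 4 (148bpm 4/4) — PASS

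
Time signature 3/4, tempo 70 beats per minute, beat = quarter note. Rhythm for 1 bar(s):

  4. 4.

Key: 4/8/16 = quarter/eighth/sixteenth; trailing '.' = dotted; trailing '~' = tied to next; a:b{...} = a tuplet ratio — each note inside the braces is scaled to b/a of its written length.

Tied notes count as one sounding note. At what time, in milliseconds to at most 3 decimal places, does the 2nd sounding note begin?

1. 0.0ms @ 0 + 1285.714ms (3/2)
2. 1285.714ms @ 3/2 + 1285.714ms (3/2)

note 2 onset = 3/2b = 1285.714ms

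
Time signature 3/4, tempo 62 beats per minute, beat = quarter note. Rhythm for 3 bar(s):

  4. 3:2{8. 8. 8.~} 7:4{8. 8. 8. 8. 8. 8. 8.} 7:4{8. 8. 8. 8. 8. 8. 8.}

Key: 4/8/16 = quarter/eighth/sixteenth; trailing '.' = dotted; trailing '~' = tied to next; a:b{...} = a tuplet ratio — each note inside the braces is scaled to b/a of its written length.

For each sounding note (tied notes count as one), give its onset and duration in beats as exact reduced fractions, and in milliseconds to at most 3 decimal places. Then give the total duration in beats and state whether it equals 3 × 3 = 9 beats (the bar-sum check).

1) 0.0ms=0b +1451.613ms=3/2b
2) 1451.613ms=3/2b +483.871ms=1/2b
3) 1935.484ms=2b +483.871ms=1/2b
4) 2419.355ms=5/2b +898.618ms=13/14b
5) 3317.972ms=24/7b +414.747ms=3/7b
6) 3732.719ms=27/7b +414.747ms=3/7b
7) 4147.465ms=30/7b +414.747ms=3/7b
8) 4562.212ms=33/7b +414.747ms=3/7b
9) 4976.959ms=36/7b +414.747ms=3/7b
10) 5391.705ms=39/7b +414.747ms=3/7b
11) 5806.452ms=6b +414.747ms=3/7b
12) 6221.198ms=45/7b +414.747ms=3/7b
13) 6635.945ms=48/7b +414.747ms=3/7b
14) 7050.691ms=51/7b +414.747ms=3/7b
15) 7465.438ms=54/7b +414.747ms=3/7b
16) 7880.184ms=57/7b +414.747ms=3/7b
17) 8294.931ms=60/7b +414.747ms=3/7b
Σ=9b of 9 (62bpm 3/4) — PASS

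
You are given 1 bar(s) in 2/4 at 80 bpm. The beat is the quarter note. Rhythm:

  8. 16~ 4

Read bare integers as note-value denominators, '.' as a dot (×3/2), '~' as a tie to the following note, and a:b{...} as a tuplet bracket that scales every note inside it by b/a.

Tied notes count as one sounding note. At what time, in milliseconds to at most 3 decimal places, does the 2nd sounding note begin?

1. 0.0ms @ 0 + 562.5ms (3/4)
2. 562.5ms @ 3/4 + 937.5ms (5/4)

note 2 onset = 3/4b = 562.5ms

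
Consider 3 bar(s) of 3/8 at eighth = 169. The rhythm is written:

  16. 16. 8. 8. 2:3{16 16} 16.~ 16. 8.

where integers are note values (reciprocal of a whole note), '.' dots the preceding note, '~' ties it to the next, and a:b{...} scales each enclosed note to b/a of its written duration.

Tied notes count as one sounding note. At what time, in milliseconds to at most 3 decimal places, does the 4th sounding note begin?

note 4 onset = 3b = 1065.089ms

1. 0.0ms @ 0 + 266.272ms (3/4)
2. 266.272ms @ 3/4 + 266.272ms (3/4)
3. 532.544ms @ 3/2 + 532.544ms (3/2)
4. 1065.089ms @ 3 + 532.544ms (3/2)
5. 1597.633ms @ 9/2 + 266.272ms (3/4)
6. 1863.905ms @ 21/4 + 266.272ms (3/4)
7. 2130.178ms @ 6 + 532.544ms (3/2)
8. 2662.722ms @ 15/2 + 532.544ms (3/2)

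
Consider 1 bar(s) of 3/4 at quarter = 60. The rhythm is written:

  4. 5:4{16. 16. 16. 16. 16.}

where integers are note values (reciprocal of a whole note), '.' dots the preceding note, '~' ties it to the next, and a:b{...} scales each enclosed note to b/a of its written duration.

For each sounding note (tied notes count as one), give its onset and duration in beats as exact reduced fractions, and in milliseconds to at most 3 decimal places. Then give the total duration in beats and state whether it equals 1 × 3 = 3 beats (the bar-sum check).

1) 0.0ms=0b +1500.0ms=3/2b
2) 1500.0ms=3/2b +300.0ms=3/10b
3) 1800.0ms=9/5b +300.0ms=3/10b
4) 2100.0ms=21/10b +300.0ms=3/10b
5) 2400.0ms=12/5b +300.0ms=3/10b
6) 2700.0ms=27/10b +300.0ms=3/10b
Σ=3b of 3 (60bpm 3/4) — PASS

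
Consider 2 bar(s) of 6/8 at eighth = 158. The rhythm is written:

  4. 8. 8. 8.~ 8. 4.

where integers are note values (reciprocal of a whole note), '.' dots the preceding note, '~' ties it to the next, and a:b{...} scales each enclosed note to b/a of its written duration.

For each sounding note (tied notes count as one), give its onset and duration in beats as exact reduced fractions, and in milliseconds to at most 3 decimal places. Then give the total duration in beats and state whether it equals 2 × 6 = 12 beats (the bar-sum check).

1) 0.0ms=0b +1139.241ms=3b
2) 1139.241ms=3b +569.62ms=3/2b
3) 1708.861ms=9/2b +569.62ms=3/2b
4) 2278.481ms=6b +1139.241ms=3b
5) 3417.722ms=9b +1139.241ms=3b
Σ=12b of 12 (158bpm 6/8) — PASS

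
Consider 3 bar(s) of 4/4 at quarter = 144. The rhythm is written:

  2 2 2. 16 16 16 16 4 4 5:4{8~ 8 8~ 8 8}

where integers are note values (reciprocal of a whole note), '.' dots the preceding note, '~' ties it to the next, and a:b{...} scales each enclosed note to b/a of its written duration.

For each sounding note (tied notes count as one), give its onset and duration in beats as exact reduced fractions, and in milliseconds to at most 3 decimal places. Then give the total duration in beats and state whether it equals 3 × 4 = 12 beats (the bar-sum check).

1) 0.0ms=0b +833.333ms=2b
2) 833.333ms=2b +833.333ms=2b
3) 1666.667ms=4b +1250.0ms=3b
4) 2916.667ms=7b +104.167ms=1/4b
5) 3020.833ms=29/4b +104.167ms=1/4b
6) 3125.0ms=15/2b +104.167ms=1/4b
7) 3229.167ms=31/4b +104.167ms=1/4b
8) 3333.333ms=8b +416.667ms=1b
9) 3750.0ms=9b +416.667ms=1b
10) 4166.667ms=10b +333.333ms=4/5b
11) 4500.0ms=54/5b +333.333ms=4/5b
12) 4833.333ms=58/5b +166.667ms=2/5b
Σ=12b of 12 (144bpm 4/4) — PASS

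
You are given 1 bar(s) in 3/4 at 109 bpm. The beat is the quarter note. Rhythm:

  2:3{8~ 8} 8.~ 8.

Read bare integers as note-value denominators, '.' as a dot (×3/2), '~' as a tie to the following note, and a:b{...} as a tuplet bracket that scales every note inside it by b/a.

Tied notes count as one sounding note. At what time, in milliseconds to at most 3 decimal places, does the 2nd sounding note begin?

note 2 onset = 3/2b = 825.688ms

1. 0.0ms @ 0 + 825.688ms (3/2)
2. 825.688ms @ 3/2 + 825.688ms (3/2)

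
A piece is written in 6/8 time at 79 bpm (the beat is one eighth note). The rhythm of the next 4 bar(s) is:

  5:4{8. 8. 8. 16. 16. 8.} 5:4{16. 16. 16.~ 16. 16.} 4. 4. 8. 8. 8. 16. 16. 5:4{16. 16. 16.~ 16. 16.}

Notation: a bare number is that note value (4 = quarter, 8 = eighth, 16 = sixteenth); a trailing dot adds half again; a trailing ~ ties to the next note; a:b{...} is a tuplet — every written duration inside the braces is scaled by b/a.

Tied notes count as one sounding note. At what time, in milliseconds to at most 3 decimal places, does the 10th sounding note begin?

note 10 onset = 42/5b = 6379.747ms

1. 0.0ms @ 0 + 911.392ms (6/5)
2. 911.392ms @ 6/5 + 911.392ms (6/5)
3. 1822.785ms @ 12/5 + 911.392ms (6/5)
4. 2734.177ms @ 18/5 + 455.696ms (3/5)
5. 3189.873ms @ 21/5 + 455.696ms (3/5)
6. 3645.57ms @ 24/5 + 911.392ms (6/5)
7. 4556.962ms @ 6 + 455.696ms (3/5)
8. 5012.658ms @ 33/5 + 455.696ms (3/5)
9. 5468.354ms @ 36/5 + 911.392ms (6/5)
10. 6379.747ms @ 42/5 + 455.696ms (3/5)
11. 6835.443ms @ 9 + 2278.481ms (3)
12. 9113.924ms @ 12 + 2278.481ms (3)
13. 11392.405ms @ 15 + 1139.241ms (3/2)
14. 12531.646ms @ 33/2 + 1139.241ms (3/2)
15. 13670.886ms @ 18 + 1139.241ms (3/2)
16. 14810.127ms @ 39/2 + 569.62ms (3/4)
17. 15379.747ms @ 81/4 + 569.62ms (3/4)
18. 15949.367ms @ 21 + 455.696ms (3/5)
19. 16405.063ms @ 108/5 + 455.696ms (3/5)
20. 16860.759ms @ 111/5 + 911.392ms (6/5)
21. 17772.152ms @ 117/5 + 455.696ms (3/5)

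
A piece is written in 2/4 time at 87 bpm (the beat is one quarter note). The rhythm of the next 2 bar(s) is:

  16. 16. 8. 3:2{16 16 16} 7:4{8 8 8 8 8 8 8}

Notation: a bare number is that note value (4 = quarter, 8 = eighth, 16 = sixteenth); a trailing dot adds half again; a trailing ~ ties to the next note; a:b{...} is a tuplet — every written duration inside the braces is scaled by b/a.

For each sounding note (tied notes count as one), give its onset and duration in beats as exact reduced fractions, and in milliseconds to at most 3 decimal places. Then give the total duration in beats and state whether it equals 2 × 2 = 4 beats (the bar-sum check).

1) 0.0ms=0b +258.621ms=3/8b
2) 258.621ms=3/8b +258.621ms=3/8b
3) 517.241ms=3/4b +517.241ms=3/4b
4) 1034.483ms=3/2b +114.943ms=1/6b
5) 1149.425ms=5/3b +114.943ms=1/6b
6) 1264.368ms=11/6b +114.943ms=1/6b
7) 1379.31ms=2b +197.044ms=2/7b
8) 1576.355ms=16/7b +197.044ms=2/7b
9) 1773.399ms=18/7b +197.044ms=2/7b
10) 1970.443ms=20/7b +197.044ms=2/7b
11) 2167.488ms=22/7b +197.044ms=2/7b
12) 2364.532ms=24/7b +197.044ms=2/7b
13) 2561.576ms=26/7b +197.044ms=2/7b
Σ=4b of 4 (87bpm 2/4) — PASS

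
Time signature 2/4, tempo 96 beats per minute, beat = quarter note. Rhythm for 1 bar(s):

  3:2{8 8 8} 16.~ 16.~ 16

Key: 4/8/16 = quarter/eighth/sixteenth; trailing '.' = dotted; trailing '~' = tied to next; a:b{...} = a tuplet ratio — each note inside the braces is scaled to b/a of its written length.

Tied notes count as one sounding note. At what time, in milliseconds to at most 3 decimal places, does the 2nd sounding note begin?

1. 0.0ms @ 0 + 208.333ms (1/3)
2. 208.333ms @ 1/3 + 208.333ms (1/3)
3. 416.667ms @ 2/3 + 208.333ms (1/3)
4. 625.0ms @ 1 + 625.0ms (1)

note 2 onset = 1/3b = 208.333ms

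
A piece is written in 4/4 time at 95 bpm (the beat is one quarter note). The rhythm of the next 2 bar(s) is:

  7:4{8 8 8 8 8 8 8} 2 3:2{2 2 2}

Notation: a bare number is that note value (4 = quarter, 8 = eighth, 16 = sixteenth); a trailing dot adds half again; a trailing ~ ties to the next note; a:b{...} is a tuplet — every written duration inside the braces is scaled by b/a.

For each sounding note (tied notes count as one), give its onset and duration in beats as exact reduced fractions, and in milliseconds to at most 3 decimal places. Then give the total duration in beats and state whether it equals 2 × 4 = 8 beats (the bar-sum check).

1) 0.0ms=0b +180.451ms=2/7b
2) 180.451ms=2/7b +180.451ms=2/7b
3) 360.902ms=4/7b +180.451ms=2/7b
4) 541.353ms=6/7b +180.451ms=2/7b
5) 721.805ms=8/7b +180.451ms=2/7b
6) 902.256ms=10/7b +180.451ms=2/7b
7) 1082.707ms=12/7b +180.451ms=2/7b
8) 1263.158ms=2b +1263.158ms=2b
9) 2526.316ms=4b +842.105ms=4/3b
10) 3368.421ms=16/3b +842.105ms=4/3b
11) 4210.526ms=20/3b +842.105ms=4/3b
Σ=8b of 8 (95bpm 4/4) — PASS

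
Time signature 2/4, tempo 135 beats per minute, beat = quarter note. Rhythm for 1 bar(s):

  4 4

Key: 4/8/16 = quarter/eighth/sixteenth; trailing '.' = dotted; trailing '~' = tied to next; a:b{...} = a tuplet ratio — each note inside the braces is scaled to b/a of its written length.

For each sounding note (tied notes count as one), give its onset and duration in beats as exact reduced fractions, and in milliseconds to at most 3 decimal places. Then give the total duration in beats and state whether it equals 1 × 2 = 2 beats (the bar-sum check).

1) 0.0ms=0b +444.444ms=1b
2) 444.444ms=1b +444.444ms=1b
Σ=2b of 2 (135bpm 2/4) — PASS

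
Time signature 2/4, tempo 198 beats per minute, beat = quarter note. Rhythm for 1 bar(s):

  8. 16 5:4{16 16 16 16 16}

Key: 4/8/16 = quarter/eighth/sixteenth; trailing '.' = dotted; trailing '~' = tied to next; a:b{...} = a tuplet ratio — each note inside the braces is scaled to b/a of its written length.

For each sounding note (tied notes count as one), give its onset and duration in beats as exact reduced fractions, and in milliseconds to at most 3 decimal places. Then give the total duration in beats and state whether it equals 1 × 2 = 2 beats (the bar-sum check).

1) 0.0ms=0b +227.273ms=3/4b
2) 227.273ms=3/4b +75.758ms=1/4b
3) 303.03ms=1b +60.606ms=1/5b
4) 363.636ms=6/5b +60.606ms=1/5b
5) 424.242ms=7/5b +60.606ms=1/5b
6) 484.848ms=8/5b +60.606ms=1/5b
7) 545.455ms=9/5b +60.606ms=1/5b
Σ=2b of 2 (198bpm 2/4) — PASS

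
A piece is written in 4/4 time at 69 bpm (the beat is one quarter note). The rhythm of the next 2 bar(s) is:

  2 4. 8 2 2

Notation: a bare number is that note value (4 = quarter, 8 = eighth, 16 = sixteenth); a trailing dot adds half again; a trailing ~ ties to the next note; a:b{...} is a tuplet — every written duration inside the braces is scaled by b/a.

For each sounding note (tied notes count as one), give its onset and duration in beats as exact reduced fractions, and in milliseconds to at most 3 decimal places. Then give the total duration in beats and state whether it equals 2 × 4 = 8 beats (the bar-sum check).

1) 0.0ms=0b +1739.13ms=2b
2) 1739.13ms=2b +1304.348ms=3/2b
3) 3043.478ms=7/2b +434.783ms=1/2b
4) 3478.261ms=4b +1739.13ms=2b
5) 5217.391ms=6b +1739.13ms=2b
Σ=8b of 8 (69bpm 4/4) — PASS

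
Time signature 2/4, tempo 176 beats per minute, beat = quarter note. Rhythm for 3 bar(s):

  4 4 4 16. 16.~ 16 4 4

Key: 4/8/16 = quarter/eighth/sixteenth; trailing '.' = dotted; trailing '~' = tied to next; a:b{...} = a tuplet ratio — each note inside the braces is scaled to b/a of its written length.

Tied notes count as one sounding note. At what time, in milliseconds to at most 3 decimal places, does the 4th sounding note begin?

1. 0.0ms @ 0 + 340.909ms (1)
2. 340.909ms @ 1 + 340.909ms (1)
3. 681.818ms @ 2 + 340.909ms (1)
4. 1022.727ms @ 3 + 127.841ms (3/8)
5. 1150.568ms @ 27/8 + 213.068ms (5/8)
6. 1363.636ms @ 4 + 340.909ms (1)
7. 1704.545ms @ 5 + 340.909ms (1)

note 4 onset = 3b = 1022.727ms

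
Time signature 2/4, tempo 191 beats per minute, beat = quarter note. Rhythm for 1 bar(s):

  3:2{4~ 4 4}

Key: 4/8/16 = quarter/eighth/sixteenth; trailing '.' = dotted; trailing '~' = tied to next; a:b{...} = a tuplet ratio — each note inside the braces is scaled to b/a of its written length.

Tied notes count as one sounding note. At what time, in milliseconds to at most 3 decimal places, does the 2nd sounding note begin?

note 2 onset = 4/3b = 418.848ms

1. 0.0ms @ 0 + 418.848ms (4/3)
2. 418.848ms @ 4/3 + 209.424ms (2/3)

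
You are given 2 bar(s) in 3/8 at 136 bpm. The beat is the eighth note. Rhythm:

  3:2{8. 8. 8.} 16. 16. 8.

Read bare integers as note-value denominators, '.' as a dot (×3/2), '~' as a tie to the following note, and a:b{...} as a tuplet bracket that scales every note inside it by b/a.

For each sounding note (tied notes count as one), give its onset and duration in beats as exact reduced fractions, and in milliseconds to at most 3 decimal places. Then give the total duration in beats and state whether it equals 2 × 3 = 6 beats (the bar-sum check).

1) 0.0ms=0b +441.176ms=1b
2) 441.176ms=1b +441.176ms=1b
3) 882.353ms=2b +441.176ms=1b
4) 1323.529ms=3b +330.882ms=3/4b
5) 1654.412ms=15/4b +330.882ms=3/4b
6) 1985.294ms=9/2b +661.765ms=3/2b
Σ=6b of 6 (136bpm 3/8) — PASS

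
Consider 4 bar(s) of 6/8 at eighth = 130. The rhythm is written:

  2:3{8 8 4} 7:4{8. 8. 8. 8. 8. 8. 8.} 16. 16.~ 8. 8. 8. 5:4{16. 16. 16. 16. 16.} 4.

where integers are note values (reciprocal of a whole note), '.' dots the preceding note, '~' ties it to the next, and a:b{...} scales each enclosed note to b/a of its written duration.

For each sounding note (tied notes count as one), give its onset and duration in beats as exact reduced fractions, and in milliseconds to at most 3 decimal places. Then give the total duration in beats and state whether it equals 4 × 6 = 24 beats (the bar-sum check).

1) 0.0ms=0b +692.308ms=3/2b
2) 692.308ms=3/2b +692.308ms=3/2b
3) 1384.615ms=3b +1384.615ms=3b
4) 2769.231ms=6b +395.604ms=6/7b
5) 3164.835ms=48/7b +395.604ms=6/7b
6) 3560.44ms=54/7b +395.604ms=6/7b
7) 3956.044ms=60/7b +395.604ms=6/7b
8) 4351.648ms=66/7b +395.604ms=6/7b
9) 4747.253ms=72/7b +395.604ms=6/7b
10) 5142.857ms=78/7b +395.604ms=6/7b
11) 5538.462ms=12b +346.154ms=3/4b
12) 5884.615ms=51/4b +1038.462ms=9/4b
13) 6923.077ms=15b +692.308ms=3/2b
14) 7615.385ms=33/2b +692.308ms=3/2b
15) 8307.692ms=18b +276.923ms=3/5b
16) 8584.615ms=93/5b +276.923ms=3/5b
17) 8861.538ms=96/5b +276.923ms=3/5b
18) 9138.462ms=99/5b +276.923ms=3/5b
19) 9415.385ms=102/5b +276.923ms=3/5b
20) 9692.308ms=21b +1384.615ms=3b
Σ=24b of 24 (130bpm 6/8) — PASS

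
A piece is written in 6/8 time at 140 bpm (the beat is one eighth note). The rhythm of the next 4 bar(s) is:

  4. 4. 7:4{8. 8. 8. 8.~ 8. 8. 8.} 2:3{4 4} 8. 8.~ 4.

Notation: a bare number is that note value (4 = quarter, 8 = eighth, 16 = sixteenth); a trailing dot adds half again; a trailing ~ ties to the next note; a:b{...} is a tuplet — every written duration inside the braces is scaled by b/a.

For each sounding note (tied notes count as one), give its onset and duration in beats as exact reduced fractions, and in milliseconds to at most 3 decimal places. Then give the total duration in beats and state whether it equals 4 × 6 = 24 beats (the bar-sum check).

1) 0.0ms=0b +1285.714ms=3b
2) 1285.714ms=3b +1285.714ms=3b
3) 2571.429ms=6b +367.347ms=6/7b
4) 2938.776ms=48/7b +367.347ms=6/7b
5) 3306.122ms=54/7b +367.347ms=6/7b
6) 3673.469ms=60/7b +734.694ms=12/7b
7) 4408.163ms=72/7b +367.347ms=6/7b
8) 4775.51ms=78/7b +367.347ms=6/7b
9) 5142.857ms=12b +1285.714ms=3b
10) 6428.571ms=15b +1285.714ms=3b
11) 7714.286ms=18b +642.857ms=3/2b
12) 8357.143ms=39/2b +1928.571ms=9/2b
Σ=24b of 24 (140bpm 6/8) — PASS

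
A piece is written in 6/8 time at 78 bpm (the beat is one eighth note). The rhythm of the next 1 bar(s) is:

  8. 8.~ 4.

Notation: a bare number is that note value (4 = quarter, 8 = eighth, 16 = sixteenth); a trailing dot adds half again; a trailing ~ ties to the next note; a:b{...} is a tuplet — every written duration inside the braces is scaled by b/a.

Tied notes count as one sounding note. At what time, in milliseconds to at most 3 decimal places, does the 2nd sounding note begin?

note 2 onset = 3/2b = 1153.846ms

1. 0.0ms @ 0 + 1153.846ms (3/2)
2. 1153.846ms @ 3/2 + 3461.538ms (9/2)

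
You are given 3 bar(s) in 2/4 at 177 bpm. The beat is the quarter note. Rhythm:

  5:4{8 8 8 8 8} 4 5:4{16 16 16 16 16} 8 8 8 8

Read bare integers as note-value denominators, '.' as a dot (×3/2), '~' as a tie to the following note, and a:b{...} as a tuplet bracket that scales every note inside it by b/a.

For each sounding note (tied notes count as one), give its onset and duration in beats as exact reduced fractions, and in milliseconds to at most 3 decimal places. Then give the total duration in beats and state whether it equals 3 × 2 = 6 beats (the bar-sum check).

1) 0.0ms=0b +135.593ms=2/5b
2) 135.593ms=2/5b +135.593ms=2/5b
3) 271.186ms=4/5b +135.593ms=2/5b
4) 406.78ms=6/5b +135.593ms=2/5b
5) 542.373ms=8/5b +135.593ms=2/5b
6) 677.966ms=2b +338.983ms=1b
7) 1016.949ms=3b +67.797ms=1/5b
8) 1084.746ms=16/5b +67.797ms=1/5b
9) 1152.542ms=17/5b +67.797ms=1/5b
10) 1220.339ms=18/5b +67.797ms=1/5b
11) 1288.136ms=19/5b +67.797ms=1/5b
12) 1355.932ms=4b +169.492ms=1/2b
13) 1525.424ms=9/2b +169.492ms=1/2b
14) 1694.915ms=5b +169.492ms=1/2b
15) 1864.407ms=11/2b +169.492ms=1/2b
Σ=6b of 6 (177bpm 2/4) — PASS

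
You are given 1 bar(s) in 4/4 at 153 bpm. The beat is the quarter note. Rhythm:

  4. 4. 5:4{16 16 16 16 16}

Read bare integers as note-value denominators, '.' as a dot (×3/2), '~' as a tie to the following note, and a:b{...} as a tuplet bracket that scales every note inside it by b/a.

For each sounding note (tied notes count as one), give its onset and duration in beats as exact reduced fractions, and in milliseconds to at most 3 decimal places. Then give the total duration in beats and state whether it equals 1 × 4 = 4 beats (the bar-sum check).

1) 0.0ms=0b +588.235ms=3/2b
2) 588.235ms=3/2b +588.235ms=3/2b
3) 1176.471ms=3b +78.431ms=1/5b
4) 1254.902ms=16/5b +78.431ms=1/5b
5) 1333.333ms=17/5b +78.431ms=1/5b
6) 1411.765ms=18/5b +78.431ms=1/5b
7) 1490.196ms=19/5b +78.431ms=1/5b
Σ=4b of 4 (153bpm 4/4) — PASS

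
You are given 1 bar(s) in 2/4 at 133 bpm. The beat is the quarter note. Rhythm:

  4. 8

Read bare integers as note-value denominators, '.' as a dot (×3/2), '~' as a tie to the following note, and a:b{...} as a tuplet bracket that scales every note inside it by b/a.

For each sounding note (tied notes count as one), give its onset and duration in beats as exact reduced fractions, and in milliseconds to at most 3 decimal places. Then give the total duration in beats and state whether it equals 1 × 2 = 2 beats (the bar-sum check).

1) 0.0ms=0b +676.692ms=3/2b
2) 676.692ms=3/2b +225.564ms=1/2b
Σ=2b of 2 (133bpm 2/4) — PASS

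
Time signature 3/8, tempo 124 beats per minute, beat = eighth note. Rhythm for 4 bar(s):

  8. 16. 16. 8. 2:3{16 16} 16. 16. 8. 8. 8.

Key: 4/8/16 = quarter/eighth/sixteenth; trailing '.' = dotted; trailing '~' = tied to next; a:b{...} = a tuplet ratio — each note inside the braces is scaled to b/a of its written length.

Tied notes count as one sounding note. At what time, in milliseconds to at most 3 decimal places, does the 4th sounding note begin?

note 4 onset = 3b = 1451.613ms

1. 0.0ms @ 0 + 725.806ms (3/2)
2. 725.806ms @ 3/2 + 362.903ms (3/4)
3. 1088.71ms @ 9/4 + 362.903ms (3/4)
4. 1451.613ms @ 3 + 725.806ms (3/2)
5. 2177.419ms @ 9/2 + 362.903ms (3/4)
6. 2540.323ms @ 21/4 + 362.903ms (3/4)
7. 2903.226ms @ 6 + 362.903ms (3/4)
8. 3266.129ms @ 27/4 + 362.903ms (3/4)
9. 3629.032ms @ 15/2 + 725.806ms (3/2)
10. 4354.839ms @ 9 + 725.806ms (3/2)
11. 5080.645ms @ 21/2 + 725.806ms (3/2)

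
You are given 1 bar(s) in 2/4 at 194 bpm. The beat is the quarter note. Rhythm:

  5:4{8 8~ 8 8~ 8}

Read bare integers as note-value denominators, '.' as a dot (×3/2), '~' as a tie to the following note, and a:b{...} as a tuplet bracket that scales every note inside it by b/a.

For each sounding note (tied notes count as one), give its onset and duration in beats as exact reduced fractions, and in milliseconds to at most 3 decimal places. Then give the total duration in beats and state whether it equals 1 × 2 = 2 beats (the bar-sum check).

1) 0.0ms=0b +123.711ms=2/5b
2) 123.711ms=2/5b +247.423ms=4/5b
3) 371.134ms=6/5b +247.423ms=4/5b
Σ=2b of 2 (194bpm 2/4) — PASS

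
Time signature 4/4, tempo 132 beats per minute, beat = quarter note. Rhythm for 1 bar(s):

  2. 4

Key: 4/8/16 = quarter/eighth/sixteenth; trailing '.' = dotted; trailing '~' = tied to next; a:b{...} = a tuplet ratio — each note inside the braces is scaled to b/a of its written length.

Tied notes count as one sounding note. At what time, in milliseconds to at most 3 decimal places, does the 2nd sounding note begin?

1. 0.0ms @ 0 + 1363.636ms (3)
2. 1363.636ms @ 3 + 454.545ms (1)

note 2 onset = 3b = 1363.636ms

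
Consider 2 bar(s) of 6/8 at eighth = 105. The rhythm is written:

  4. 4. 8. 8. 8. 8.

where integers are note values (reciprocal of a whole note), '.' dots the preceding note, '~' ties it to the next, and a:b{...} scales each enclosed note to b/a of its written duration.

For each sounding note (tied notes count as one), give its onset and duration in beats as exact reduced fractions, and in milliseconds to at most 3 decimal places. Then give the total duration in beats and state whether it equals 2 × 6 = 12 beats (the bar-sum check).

1) 0.0ms=0b +1714.286ms=3b
2) 1714.286ms=3b +1714.286ms=3b
3) 3428.571ms=6b +857.143ms=3/2b
4) 4285.714ms=15/2b +857.143ms=3/2b
5) 5142.857ms=9b +857.143ms=3/2b
6) 6000.0ms=21/2b +857.143ms=3/2b
Σ=12b of 12 (105bpm 6/8) — PASS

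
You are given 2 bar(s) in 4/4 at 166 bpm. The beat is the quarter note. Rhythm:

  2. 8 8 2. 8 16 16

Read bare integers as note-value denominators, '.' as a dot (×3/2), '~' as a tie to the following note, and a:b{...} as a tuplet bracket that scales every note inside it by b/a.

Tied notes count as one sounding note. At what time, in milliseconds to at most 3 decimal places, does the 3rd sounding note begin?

1. 0.0ms @ 0 + 1084.337ms (3)
2. 1084.337ms @ 3 + 180.723ms (1/2)
3. 1265.06ms @ 7/2 + 180.723ms (1/2)
4. 1445.783ms @ 4 + 1084.337ms (3)
5. 2530.12ms @ 7 + 180.723ms (1/2)
6. 2710.843ms @ 15/2 + 90.361ms (1/4)
7. 2801.205ms @ 31/4 + 90.361ms (1/4)

note 3 onset = 7/2b = 1265.06ms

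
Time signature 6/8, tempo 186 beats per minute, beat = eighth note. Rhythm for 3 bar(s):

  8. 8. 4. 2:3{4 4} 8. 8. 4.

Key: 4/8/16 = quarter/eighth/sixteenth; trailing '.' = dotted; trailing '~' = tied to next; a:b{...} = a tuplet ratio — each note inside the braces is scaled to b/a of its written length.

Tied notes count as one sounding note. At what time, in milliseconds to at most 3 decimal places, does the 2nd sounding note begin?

note 2 onset = 3/2b = 483.871ms

1. 0.0ms @ 0 + 483.871ms (3/2)
2. 483.871ms @ 3/2 + 483.871ms (3/2)
3. 967.742ms @ 3 + 967.742ms (3)
4. 1935.484ms @ 6 + 967.742ms (3)
5. 2903.226ms @ 9 + 967.742ms (3)
6. 3870.968ms @ 12 + 483.871ms (3/2)
7. 4354.839ms @ 27/2 + 483.871ms (3/2)
8. 4838.71ms @ 15 + 967.742ms (3)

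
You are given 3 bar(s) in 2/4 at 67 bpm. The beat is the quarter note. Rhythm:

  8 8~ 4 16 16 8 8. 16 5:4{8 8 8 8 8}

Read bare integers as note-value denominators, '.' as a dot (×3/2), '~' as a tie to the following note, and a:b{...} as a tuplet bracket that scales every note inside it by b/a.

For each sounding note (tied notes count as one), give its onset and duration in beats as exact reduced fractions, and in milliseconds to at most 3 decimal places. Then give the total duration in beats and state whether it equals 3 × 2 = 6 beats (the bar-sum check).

1) 0.0ms=0b +447.761ms=1/2b
2) 447.761ms=1/2b +1343.284ms=3/2b
3) 1791.045ms=2b +223.881ms=1/4b
4) 2014.925ms=9/4b +223.881ms=1/4b
5) 2238.806ms=5/2b +447.761ms=1/2b
6) 2686.567ms=3b +671.642ms=3/4b
7) 3358.209ms=15/4b +223.881ms=1/4b
8) 3582.09ms=4b +358.209ms=2/5b
9) 3940.299ms=22/5b +358.209ms=2/5b
10) 4298.507ms=24/5b +358.209ms=2/5b
11) 4656.716ms=26/5b +358.209ms=2/5b
12) 5014.925ms=28/5b +358.209ms=2/5b
Σ=6b of 6 (67bpm 2/4) — PASS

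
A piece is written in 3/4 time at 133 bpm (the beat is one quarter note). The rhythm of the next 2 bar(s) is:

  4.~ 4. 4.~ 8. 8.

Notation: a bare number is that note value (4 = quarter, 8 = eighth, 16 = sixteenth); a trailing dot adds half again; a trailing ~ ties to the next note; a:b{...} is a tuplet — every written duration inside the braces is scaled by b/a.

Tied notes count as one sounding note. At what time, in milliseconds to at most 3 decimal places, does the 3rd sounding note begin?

note 3 onset = 21/4b = 2368.421ms

1. 0.0ms @ 0 + 1353.383ms (3)
2. 1353.383ms @ 3 + 1015.038ms (9/4)
3. 2368.421ms @ 21/4 + 338.346ms (3/4)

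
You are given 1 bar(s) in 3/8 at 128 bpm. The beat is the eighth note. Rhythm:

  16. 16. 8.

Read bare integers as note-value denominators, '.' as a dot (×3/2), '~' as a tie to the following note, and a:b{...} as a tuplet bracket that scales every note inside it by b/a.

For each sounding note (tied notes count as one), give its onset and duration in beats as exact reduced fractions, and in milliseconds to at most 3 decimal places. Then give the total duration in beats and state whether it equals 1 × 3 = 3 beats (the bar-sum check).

1) 0.0ms=0b +351.562ms=3/4b
2) 351.562ms=3/4b +351.562ms=3/4b
3) 703.125ms=3/2b +703.125ms=3/2b
Σ=3b of 3 (128bpm 3/8) — PASS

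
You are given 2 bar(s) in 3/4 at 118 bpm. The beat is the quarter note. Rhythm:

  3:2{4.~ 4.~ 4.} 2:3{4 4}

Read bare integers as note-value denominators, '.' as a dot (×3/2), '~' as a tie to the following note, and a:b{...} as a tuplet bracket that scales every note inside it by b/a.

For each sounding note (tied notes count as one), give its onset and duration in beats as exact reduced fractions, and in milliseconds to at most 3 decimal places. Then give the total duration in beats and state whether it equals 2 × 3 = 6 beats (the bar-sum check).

1) 0.0ms=0b +1525.424ms=3b
2) 1525.424ms=3b +762.712ms=3/2b
3) 2288.136ms=9/2b +762.712ms=3/2b
Σ=6b of 6 (118bpm 3/4) — PASS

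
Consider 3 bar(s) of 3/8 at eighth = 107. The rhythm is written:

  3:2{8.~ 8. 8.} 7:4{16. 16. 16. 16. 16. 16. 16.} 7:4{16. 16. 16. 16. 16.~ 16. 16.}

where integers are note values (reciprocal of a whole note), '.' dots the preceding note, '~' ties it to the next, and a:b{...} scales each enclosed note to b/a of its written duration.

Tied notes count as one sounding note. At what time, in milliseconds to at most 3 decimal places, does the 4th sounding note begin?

note 4 onset = 24/7b = 1922.563ms

1. 0.0ms @ 0 + 1121.495ms (2)
2. 1121.495ms @ 2 + 560.748ms (1)
3. 1682.243ms @ 3 + 240.32ms (3/7)
4. 1922.563ms @ 24/7 + 240.32ms (3/7)
5. 2162.884ms @ 27/7 + 240.32ms (3/7)
6. 2403.204ms @ 30/7 + 240.32ms (3/7)
7. 2643.525ms @ 33/7 + 240.32ms (3/7)
8. 2883.845ms @ 36/7 + 240.32ms (3/7)
9. 3124.166ms @ 39/7 + 240.32ms (3/7)
10. 3364.486ms @ 6 + 240.32ms (3/7)
11. 3604.806ms @ 45/7 + 240.32ms (3/7)
12. 3845.127ms @ 48/7 + 240.32ms (3/7)
13. 4085.447ms @ 51/7 + 240.32ms (3/7)
14. 4325.768ms @ 54/7 + 480.641ms (6/7)
15. 4806.409ms @ 60/7 + 240.32ms (3/7)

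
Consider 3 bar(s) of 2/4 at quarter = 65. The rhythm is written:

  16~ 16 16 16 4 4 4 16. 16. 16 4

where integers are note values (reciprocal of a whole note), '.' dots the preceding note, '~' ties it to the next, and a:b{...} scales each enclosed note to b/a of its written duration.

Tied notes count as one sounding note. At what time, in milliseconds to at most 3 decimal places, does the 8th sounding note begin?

1. 0.0ms @ 0 + 461.538ms (1/2)
2. 461.538ms @ 1/2 + 230.769ms (1/4)
3. 692.308ms @ 3/4 + 230.769ms (1/4)
4. 923.077ms @ 1 + 923.077ms (1)
5. 1846.154ms @ 2 + 923.077ms (1)
6. 2769.231ms @ 3 + 923.077ms (1)
7. 3692.308ms @ 4 + 346.154ms (3/8)
8. 4038.462ms @ 35/8 + 346.154ms (3/8)
9. 4384.615ms @ 19/4 + 230.769ms (1/4)
10. 4615.385ms @ 5 + 923.077ms (1)

note 8 onset = 35/8b = 4038.462ms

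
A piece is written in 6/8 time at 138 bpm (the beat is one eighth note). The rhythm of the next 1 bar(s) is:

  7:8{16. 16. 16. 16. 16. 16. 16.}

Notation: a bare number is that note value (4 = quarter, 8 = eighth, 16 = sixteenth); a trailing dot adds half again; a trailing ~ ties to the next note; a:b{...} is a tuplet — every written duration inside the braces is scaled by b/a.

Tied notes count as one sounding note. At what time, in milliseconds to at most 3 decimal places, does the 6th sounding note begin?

1. 0.0ms @ 0 + 372.671ms (6/7)
2. 372.671ms @ 6/7 + 372.671ms (6/7)
3. 745.342ms @ 12/7 + 372.671ms (6/7)
4. 1118.012ms @ 18/7 + 372.671ms (6/7)
5. 1490.683ms @ 24/7 + 372.671ms (6/7)
6. 1863.354ms @ 30/7 + 372.671ms (6/7)
7. 2236.025ms @ 36/7 + 372.671ms (6/7)

note 6 onset = 30/7b = 1863.354ms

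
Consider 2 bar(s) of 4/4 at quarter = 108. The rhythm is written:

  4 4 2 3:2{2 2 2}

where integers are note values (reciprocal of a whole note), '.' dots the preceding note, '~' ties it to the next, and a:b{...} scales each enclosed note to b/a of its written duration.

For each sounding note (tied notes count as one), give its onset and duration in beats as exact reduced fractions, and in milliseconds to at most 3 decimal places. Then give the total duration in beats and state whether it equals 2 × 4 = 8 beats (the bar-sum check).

1) 0.0ms=0b +555.556ms=1b
2) 555.556ms=1b +555.556ms=1b
3) 1111.111ms=2b +1111.111ms=2b
4) 2222.222ms=4b +740.741ms=4/3b
5) 2962.963ms=16/3b +740.741ms=4/3b
6) 3703.704ms=20/3b +740.741ms=4/3b
Σ=8b of 8 (108bpm 4/4) — PASS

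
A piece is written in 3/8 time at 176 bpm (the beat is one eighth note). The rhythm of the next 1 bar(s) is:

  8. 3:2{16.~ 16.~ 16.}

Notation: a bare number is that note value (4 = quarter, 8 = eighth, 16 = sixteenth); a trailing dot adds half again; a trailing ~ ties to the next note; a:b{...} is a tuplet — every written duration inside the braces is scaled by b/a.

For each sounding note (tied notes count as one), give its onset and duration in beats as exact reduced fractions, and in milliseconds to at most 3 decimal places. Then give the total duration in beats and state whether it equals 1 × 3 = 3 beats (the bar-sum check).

1) 0.0ms=0b +511.364ms=3/2b
2) 511.364ms=3/2b +511.364ms=3/2b
Σ=3b of 3 (176bpm 3/8) — PASS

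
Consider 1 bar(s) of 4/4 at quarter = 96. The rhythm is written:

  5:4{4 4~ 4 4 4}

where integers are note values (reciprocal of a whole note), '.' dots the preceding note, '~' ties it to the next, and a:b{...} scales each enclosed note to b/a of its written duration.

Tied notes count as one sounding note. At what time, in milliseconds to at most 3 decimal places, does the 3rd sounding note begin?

1. 0.0ms @ 0 + 500.0ms (4/5)
2. 500.0ms @ 4/5 + 1000.0ms (8/5)
3. 1500.0ms @ 12/5 + 500.0ms (4/5)
4. 2000.0ms @ 16/5 + 500.0ms (4/5)

note 3 onset = 12/5b = 1500.0ms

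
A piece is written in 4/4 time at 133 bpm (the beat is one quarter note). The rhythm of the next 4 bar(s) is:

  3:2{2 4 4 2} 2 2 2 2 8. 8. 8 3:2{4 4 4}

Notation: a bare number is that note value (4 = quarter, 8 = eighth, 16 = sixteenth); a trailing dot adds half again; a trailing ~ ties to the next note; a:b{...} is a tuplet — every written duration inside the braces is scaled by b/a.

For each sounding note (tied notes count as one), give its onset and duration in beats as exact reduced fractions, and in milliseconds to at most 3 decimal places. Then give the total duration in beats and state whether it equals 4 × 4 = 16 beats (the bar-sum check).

1) 0.0ms=0b +601.504ms=4/3b
2) 601.504ms=4/3b +300.752ms=2/3b
3) 902.256ms=2b +300.752ms=2/3b
4) 1203.008ms=8/3b +601.504ms=4/3b
5) 1804.511ms=4b +902.256ms=2b
6) 2706.767ms=6b +902.256ms=2b
7) 3609.023ms=8b +902.256ms=2b
8) 4511.278ms=10b +902.256ms=2b
9) 5413.534ms=12b +338.346ms=3/4b
10) 5751.88ms=51/4b +338.346ms=3/4b
11) 6090.226ms=27/2b +225.564ms=1/2b
12) 6315.789ms=14b +300.752ms=2/3b
13) 6616.541ms=44/3b +300.752ms=2/3b
14) 6917.293ms=46/3b +300.752ms=2/3b
Σ=16b of 16 (133bpm 4/4) — PASS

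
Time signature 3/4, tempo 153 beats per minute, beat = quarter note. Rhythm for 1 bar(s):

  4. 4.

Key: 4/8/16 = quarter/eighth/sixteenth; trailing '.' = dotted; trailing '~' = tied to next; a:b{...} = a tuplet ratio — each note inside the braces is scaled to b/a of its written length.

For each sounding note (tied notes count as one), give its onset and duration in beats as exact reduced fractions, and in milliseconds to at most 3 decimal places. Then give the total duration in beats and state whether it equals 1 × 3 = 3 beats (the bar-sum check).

1) 0.0ms=0b +588.235ms=3/2b
2) 588.235ms=3/2b +588.235ms=3/2b
Σ=3b of 3 (153bpm 3/4) — PASS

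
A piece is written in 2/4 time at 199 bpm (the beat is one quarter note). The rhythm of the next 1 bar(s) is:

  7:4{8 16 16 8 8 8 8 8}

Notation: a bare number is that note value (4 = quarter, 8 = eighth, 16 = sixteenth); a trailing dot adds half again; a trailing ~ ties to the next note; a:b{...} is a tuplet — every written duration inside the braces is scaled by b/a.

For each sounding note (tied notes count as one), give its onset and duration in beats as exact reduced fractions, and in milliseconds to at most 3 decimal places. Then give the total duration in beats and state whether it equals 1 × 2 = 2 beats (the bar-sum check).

1) 0.0ms=0b +86.145ms=2/7b
2) 86.145ms=2/7b +43.073ms=1/7b
3) 129.218ms=3/7b +43.073ms=1/7b
4) 172.29ms=4/7b +86.145ms=2/7b
5) 258.435ms=6/7b +86.145ms=2/7b
6) 344.58ms=8/7b +86.145ms=2/7b
7) 430.725ms=10/7b +86.145ms=2/7b
8) 516.87ms=12/7b +86.145ms=2/7b
Σ=2b of 2 (199bpm 2/4) — PASS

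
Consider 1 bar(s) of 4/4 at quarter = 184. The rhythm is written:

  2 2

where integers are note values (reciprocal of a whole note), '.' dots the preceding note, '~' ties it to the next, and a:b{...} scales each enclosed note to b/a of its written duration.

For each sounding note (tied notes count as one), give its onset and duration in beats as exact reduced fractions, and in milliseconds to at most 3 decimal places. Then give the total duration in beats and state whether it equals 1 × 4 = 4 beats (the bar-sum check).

1) 0.0ms=0b +652.174ms=2b
2) 652.174ms=2b +652.174ms=2b
Σ=4b of 4 (184bpm 4/4) — PASS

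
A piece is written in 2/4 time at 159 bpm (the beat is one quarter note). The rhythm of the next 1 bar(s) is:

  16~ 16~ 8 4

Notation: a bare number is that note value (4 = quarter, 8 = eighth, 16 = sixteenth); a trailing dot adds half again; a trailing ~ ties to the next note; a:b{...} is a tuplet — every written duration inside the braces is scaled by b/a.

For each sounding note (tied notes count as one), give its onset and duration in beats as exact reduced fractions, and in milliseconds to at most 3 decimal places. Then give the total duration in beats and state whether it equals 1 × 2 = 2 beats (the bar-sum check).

1) 0.0ms=0b +377.358ms=1b
2) 377.358ms=1b +377.358ms=1b
Σ=2b of 2 (159bpm 2/4) — PASS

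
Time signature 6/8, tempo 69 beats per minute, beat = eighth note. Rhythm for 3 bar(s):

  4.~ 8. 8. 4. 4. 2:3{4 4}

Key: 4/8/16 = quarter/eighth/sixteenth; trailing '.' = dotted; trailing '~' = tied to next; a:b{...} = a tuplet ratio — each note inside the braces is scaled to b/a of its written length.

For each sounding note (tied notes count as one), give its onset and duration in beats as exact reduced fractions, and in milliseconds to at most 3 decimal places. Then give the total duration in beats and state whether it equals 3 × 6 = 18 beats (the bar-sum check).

1) 0.0ms=0b +3913.043ms=9/2b
2) 3913.043ms=9/2b +1304.348ms=3/2b
3) 5217.391ms=6b +2608.696ms=3b
4) 7826.087ms=9b +2608.696ms=3b
5) 10434.783ms=12b +2608.696ms=3b
6) 13043.478ms=15b +2608.696ms=3b
Σ=18b of 18 (69bpm 6/8) — PASS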